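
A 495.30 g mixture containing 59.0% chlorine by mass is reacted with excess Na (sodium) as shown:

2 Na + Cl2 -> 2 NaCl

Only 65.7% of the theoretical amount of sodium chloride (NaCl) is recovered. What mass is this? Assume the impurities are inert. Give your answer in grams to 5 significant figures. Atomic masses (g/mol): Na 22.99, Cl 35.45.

316.50 g

Pure Cl2 available = 495.30 g × 0.590 = 292.227 g.
M(Cl2) = 2(35.45) = 70.90 g/mol.
M(NaCl) = 22.99 + 35.45 = 58.44 g/mol.
n(Cl2) = 292.227 g / 70.90 g/mol = 4.12168 mol.
From the equation the Cl2:NaCl mole ratio is 1:2, so n(NaCl) = 4.12168 × 2/1 = 8.24336 mol.
Mass of NaCl = 8.24336 mol × 58.44 g/mol = 481.742 g.
Actual mass collected = 481.742 g × 0.657 = 316.504 g.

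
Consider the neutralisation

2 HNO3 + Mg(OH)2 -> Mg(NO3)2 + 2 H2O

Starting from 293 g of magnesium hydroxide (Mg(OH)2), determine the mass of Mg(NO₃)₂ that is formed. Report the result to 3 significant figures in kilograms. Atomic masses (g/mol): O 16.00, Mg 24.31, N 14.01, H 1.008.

0.745 kg

M(Mg(OH)2) = 24.31 + 2(16.00) + 2(1.008) = 58.326 g/mol.
M(Mg(NO3)2) = 24.31 + 2(14.01) + 6(16.00) = 148.33 g/mol.
n(Mg(OH)2) = 293.0 g / 58.326 g/mol = 5.023 mol.
From the equation the Mg(OH)2:Mg(NO3)2 mole ratio is 1:1, so n(Mg(NO3)2) = 5.023 × 1/1 = 5.023 mol.
Mass of Mg(NO3)2 = 5.023 mol × 148.33 g/mol = 745.1 g.
Converting to kg: 745.1 g = 0.745 kg.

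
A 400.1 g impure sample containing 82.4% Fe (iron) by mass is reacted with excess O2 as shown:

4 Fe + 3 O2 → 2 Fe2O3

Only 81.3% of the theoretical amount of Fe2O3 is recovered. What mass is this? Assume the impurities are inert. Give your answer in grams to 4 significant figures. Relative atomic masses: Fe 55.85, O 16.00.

Pure Fe available = 400.1 g × 0.824 = 329.68 g.
M(Fe) = 55.85 g/mol.
M(Fe2O3) = 2(55.85) + 3(16.00) = 159.70 g/mol.
n(Fe) = 329.68 g / 55.85 g/mol = 5.9030 mol.
From the equation the Fe:Fe2O3 mole ratio is 4:2, so n(Fe2O3) = 5.9030 × 2/4 = 2.9515 mol.
Mass of Fe2O3 = 2.9515 mol × 159.70 g/mol = 471.35 g.
Actual mass collected = 471.35 g × 0.813 = 383.21 g.

383.2 g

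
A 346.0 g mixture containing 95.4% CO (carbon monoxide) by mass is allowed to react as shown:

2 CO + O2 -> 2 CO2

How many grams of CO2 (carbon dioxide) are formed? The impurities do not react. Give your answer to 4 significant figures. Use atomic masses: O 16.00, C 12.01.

518.6 g

Mass of pure CO = 346.0 g × 0.954 = 330.08 g.
M(CO) = 12.01 + 16.00 = 28.01 g/mol.
M(CO2) = 12.01 + 2(16.00) = 44.01 g/mol.
n(CO) = 330.08 g / 28.01 g/mol = 11.785 mol.
From the equation the CO:CO2 mole ratio is 2:2, so n(CO2) = 11.785 × 2/2 = 11.785 mol.
Mass of CO2 = 11.785 mol × 44.01 g/mol = 518.64 g.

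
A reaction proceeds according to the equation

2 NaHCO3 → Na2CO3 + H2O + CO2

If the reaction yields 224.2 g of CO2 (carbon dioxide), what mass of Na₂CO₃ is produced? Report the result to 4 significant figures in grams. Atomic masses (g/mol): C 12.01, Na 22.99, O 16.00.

539.9 g

M(CO2) = 12.01 + 2(16.00) = 44.01 g/mol.
M(Na2CO3) = 2(22.99) + 12.01 + 3(16.00) = 105.99 g/mol.
n(CO2) = 224.20 g / 44.01 g/mol = 5.0943 mol.
From the equation the CO2:Na2CO3 mole ratio is 1:1, so n(Na2CO3) = 5.0943 × 1/1 = 5.0943 mol.
Mass of Na2CO3 = 5.0943 mol × 105.99 g/mol = 539.94 g.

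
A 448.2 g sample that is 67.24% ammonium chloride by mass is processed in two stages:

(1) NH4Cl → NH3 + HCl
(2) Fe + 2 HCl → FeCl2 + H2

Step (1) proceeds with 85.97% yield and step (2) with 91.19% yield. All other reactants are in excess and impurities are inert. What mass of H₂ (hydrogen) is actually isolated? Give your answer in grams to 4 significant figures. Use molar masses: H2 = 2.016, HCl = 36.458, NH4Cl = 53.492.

Pure NH4Cl = 448.2 × 0.6724 = 301.37 g.
n(NH4Cl) = 301.37 / 53.492 = 5.6339 mol.
Step 1 (NH4Cl:HCl = 1:1): theoretical n(HCl) = 5.6339 mol; at 85.97% yield, n(HCl) = 4.8435 mol.
Step 2 (HCl:H2 = 2:1): theoretical n(H2) = 2.4217 mol, so theoretical mass = 2.4217 × 2.016 = 4.8822 g.
At 91.19% yield, actual mass of H2 = 4.8822 × 0.9119 = 4.4521 g.

4.452 g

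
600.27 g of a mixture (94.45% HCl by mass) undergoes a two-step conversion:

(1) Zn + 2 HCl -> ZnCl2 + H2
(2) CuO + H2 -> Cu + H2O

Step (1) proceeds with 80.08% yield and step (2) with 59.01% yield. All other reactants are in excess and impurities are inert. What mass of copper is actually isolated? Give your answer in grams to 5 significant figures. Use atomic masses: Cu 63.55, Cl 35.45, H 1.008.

233.50 g

Pure HCl = 600.27 × 0.9445 = 566.955 g.
M(HCl) = 1.008 + 35.45 = 36.458 g/mol.
M(Cu) = 63.55 g/mol.
n(HCl) = 566.955 / 36.458 = 15.5509 mol.
Step 1 (HCl:H2 = 2:1): theoretical n(H2) = 7.77545 mol; at 80.08% yield, n(H2) = 6.22658 mol.
Step 2 (H2:Cu = 1:1): theoretical n(Cu) = 6.22658 mol, so theoretical mass = 6.22658 × 63.55 = 395.699 g.
At 59.01% yield, actual mass of Cu = 395.699 × 0.5901 = 233.502 g.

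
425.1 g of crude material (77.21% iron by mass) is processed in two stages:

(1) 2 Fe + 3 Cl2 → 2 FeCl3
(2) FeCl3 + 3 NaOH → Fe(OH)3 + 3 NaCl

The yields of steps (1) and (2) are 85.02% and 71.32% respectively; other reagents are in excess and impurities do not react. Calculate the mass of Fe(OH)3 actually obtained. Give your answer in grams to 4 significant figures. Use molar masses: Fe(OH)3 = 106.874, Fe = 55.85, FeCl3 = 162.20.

Pure Fe = 425.1 × 0.7721 = 328.22 g.
n(Fe) = 328.22 / 55.85 = 5.8768 mol.
Step 1 (Fe:FeCl3 = 2:2): theoretical n(FeCl3) = 5.8768 mol; at 85.02% yield, n(FeCl3) = 4.9965 mol.
Step 2 (FeCl3:Fe(OH)3 = 1:1): theoretical n(Fe(OH)3) = 4.9965 mol, so theoretical mass = 4.9965 × 106.874 = 533.99 g.
At 71.32% yield, actual mass of Fe(OH)3 = 533.99 × 0.7132 = 380.84 g.

380.8 g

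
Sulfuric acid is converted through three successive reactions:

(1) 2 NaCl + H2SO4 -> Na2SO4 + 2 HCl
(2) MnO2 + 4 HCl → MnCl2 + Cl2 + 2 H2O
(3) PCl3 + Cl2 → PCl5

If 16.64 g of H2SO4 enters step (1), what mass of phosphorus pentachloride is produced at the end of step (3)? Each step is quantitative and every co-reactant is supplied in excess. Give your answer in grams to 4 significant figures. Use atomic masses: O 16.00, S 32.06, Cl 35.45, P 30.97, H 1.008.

17.66 g

M(H2SO4) = 2(1.008) + 32.06 + 4(16.00) = 98.076 g/mol.
M(PCl5) = 30.97 + 5(35.45) = 208.22 g/mol.
n(H2SO4) = 16.64 / 98.076 = 0.16966 mol.
Reaction (1): H2SO4→HCl ratio 1:2 ⇒ n(HCl) = 0.33933 mol.
Reaction (2): HCl→Cl2 ratio 4:1 ⇒ n(Cl2) = 0.084832 mol.
Reaction (3): Cl2→PCl5 ratio 1:1 ⇒ n(PCl5) = 0.084832 mol.
Mass of PCl5 = 0.084832 × 208.22 = 17.664 g.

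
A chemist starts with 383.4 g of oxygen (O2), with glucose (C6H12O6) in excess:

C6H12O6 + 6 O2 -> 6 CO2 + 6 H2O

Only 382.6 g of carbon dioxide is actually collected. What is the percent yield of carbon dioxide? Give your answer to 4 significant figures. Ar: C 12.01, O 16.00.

72.56 %

M(O2) = 2(16.00) = 32.00 g/mol.
M(CO2) = 12.01 + 2(16.00) = 44.01 g/mol.
n(O2) = 383.40 g / 32.00 g/mol = 11.981 mol.
From the equation the O2:CO2 mole ratio is 6:6, so n(CO2) = 11.981 × 6/6 = 11.981 mol.
Mass of CO2 = 11.981 mol × 44.01 g/mol = 527.29 g.
This is the theoretical yield. Percent yield = 382.6 g / 527.29 g × 100% = 72.559%.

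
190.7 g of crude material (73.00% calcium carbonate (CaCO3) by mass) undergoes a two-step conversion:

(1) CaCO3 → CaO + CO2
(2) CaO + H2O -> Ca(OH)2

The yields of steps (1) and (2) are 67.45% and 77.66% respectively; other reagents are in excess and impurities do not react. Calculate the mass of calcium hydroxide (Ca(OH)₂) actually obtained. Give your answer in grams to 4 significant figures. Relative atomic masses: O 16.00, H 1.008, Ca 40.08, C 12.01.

Pure CaCO3 = 190.7 × 0.7300 = 139.21 g.
M(CaCO3) = 40.08 + 12.01 + 3(16.00) = 100.09 g/mol.
M(Ca(OH)2) = 40.08 + 2(16.00) + 2(1.008) = 74.096 g/mol.
n(CaCO3) = 139.21 / 100.09 = 1.3909 mol.
Step 1 (CaCO3:CaO = 1:1): theoretical n(CaO) = 1.3909 mol; at 67.45% yield, n(CaO) = 0.93813 mol.
Step 2 (CaO:Ca(OH)2 = 1:1): theoretical n(Ca(OH)2) = 0.93813 mol, so theoretical mass = 0.93813 × 74.096 = 69.512 g.
At 77.66% yield, actual mass of Ca(OH)2 = 69.512 × 0.7766 = 53.983 g.

53.98 g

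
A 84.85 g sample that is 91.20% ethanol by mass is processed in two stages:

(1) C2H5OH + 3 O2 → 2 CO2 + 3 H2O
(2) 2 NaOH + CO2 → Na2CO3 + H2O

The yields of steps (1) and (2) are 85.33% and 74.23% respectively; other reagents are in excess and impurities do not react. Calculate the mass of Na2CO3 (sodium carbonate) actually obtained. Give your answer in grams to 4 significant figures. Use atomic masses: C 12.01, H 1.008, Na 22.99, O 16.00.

Pure C2H5OH = 84.85 × 0.9120 = 77.383 g.
M(C2H5OH) = 2(12.01) + 6(1.008) + 16.00 = 46.068 g/mol.
M(Na2CO3) = 2(22.99) + 12.01 + 3(16.00) = 105.99 g/mol.
n(C2H5OH) = 77.383 / 46.068 = 1.6798 mol.
Step 1 (C2H5OH:CO2 = 1:2): theoretical n(CO2) = 3.3595 mol; at 85.33% yield, n(CO2) = 2.8667 mol.
Step 2 (CO2:Na2CO3 = 1:1): theoretical n(Na2CO3) = 2.8667 mol, so theoretical mass = 2.8667 × 105.99 = 303.84 g.
At 74.23% yield, actual mass of Na2CO3 = 303.84 × 0.7423 = 225.54 g.

225.5 g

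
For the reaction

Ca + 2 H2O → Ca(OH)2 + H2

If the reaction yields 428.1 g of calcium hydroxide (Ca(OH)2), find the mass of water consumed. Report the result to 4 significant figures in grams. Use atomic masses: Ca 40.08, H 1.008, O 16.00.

M(Ca(OH)2) = 40.08 + 2(16.00) + 2(1.008) = 74.096 g/mol.
M(H2O) = 2(1.008) + 16.00 = 18.016 g/mol.
n(Ca(OH)2) = 428.10 g / 74.096 g/mol = 5.7776 mol.
From the equation the Ca(OH)2:H2O mole ratio is 1:2, so n(H2O) = 5.7776 × 2/1 = 11.555 mol.
Mass of H2O = 11.555 mol × 18.016 g/mol = 208.18 g.

208.2 g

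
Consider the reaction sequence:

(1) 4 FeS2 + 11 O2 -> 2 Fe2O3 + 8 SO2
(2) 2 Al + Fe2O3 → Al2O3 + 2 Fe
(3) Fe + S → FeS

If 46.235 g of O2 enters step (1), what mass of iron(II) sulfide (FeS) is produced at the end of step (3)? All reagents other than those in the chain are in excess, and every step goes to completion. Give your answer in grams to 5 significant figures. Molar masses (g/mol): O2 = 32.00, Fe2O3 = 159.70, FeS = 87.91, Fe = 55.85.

46.188 g

n(O2) = 46.235 / 32.00 = 1.44484 mol.
Reaction (1): O2→Fe2O3 ratio 11:2 ⇒ n(Fe2O3) = 0.262699 mol.
Reaction (2): Fe2O3→Fe ratio 1:2 ⇒ n(Fe) = 0.525398 mol.
Reaction (3): Fe→FeS ratio 1:1 ⇒ n(FeS) = 0.525398 mol.
Mass of FeS = 0.525398 × 87.91 = 46.1877 g.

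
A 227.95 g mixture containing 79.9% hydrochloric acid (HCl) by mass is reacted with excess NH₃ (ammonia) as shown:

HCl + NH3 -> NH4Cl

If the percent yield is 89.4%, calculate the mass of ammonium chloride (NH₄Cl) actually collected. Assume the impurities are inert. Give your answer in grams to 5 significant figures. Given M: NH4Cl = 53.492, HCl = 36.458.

Pure HCl available = 227.95 g × 0.799 = 182.132 g.
n(HCl) = 182.132 g / 36.458 g/mol = 4.99567 mol.
From the equation the HCl:NH4Cl mole ratio is 1:1, so n(NH4Cl) = 4.99567 × 1/1 = 4.99567 mol.
Mass of NH4Cl = 4.99567 mol × 53.492 g/mol = 267.228 g.
Actual mass collected = 267.228 g × 0.894 = 238.902 g.

238.90 g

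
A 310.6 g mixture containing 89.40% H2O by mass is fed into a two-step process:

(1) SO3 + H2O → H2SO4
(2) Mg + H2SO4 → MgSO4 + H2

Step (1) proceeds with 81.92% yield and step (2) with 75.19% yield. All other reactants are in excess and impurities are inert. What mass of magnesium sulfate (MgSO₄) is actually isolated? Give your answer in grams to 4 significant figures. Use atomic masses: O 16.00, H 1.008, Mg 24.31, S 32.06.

Pure H2O = 310.6 × 0.8940 = 277.68 g.
M(H2O) = 2(1.008) + 16.00 = 18.016 g/mol.
M(MgSO4) = 24.31 + 32.06 + 4(16.00) = 120.37 g/mol.
n(H2O) = 277.68 / 18.016 = 15.413 mol.
Step 1 (H2O:H2SO4 = 1:1): theoretical n(H2SO4) = 15.413 mol; at 81.92% yield, n(H2SO4) = 12.626 mol.
Step 2 (H2SO4:MgSO4 = 1:1): theoretical n(MgSO4) = 12.626 mol, so theoretical mass = 12.626 × 120.37 = 1519.8 g.
At 75.19% yield, actual mass of MgSO4 = 1519.8 × 0.7519 = 1142.7 g.

1143 g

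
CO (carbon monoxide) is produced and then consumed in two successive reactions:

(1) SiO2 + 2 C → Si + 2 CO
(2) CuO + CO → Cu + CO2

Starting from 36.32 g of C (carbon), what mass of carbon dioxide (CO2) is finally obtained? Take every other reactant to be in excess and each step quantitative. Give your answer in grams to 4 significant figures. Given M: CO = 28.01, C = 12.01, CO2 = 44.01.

n(C) = 36.320 / 12.01 = 3.0241 mol.
Step 1 gives a 2:2 ratio of C to CO, so n(CO) = 3.0241 mol.
In step 2 the CO:CO2 ratio is 1:1, so n(CO2) = 3.0241 mol.
Mass of CO2 = 3.0241 × 44.01 = 133.09 g.

133.1 g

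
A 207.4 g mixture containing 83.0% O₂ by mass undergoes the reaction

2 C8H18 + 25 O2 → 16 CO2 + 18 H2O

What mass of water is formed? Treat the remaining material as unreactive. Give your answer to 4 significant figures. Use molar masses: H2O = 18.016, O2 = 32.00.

69.78 g

Mass of pure O2 = 207.4 g × 0.830 = 172.14 g.
n(O2) = 172.14 g / 32.00 g/mol = 5.3794 mol.
From the equation the O2:H2O mole ratio is 25:18, so n(H2O) = 5.3794 × 18/25 = 3.8732 mol.
Mass of H2O = 3.8732 mol × 18.016 g/mol = 69.779 g.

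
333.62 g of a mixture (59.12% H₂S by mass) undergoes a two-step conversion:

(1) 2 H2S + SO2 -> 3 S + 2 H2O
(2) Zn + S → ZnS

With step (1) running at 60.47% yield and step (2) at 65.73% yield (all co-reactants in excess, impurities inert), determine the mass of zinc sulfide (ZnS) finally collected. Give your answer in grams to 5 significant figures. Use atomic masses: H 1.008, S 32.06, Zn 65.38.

Pure H2S = 333.62 × 0.5912 = 197.236 g.
M(H2S) = 2(1.008) + 32.06 = 34.076 g/mol.
M(ZnS) = 65.38 + 32.06 = 97.44 g/mol.
n(H2S) = 197.236 / 34.076 = 5.78812 mol.
Step 1 (H2S:S = 2:3): theoretical n(S) = 8.68219 mol; at 60.47% yield, n(S) = 5.25012 mol.
Step 2 (S:ZnS = 1:1): theoretical n(ZnS) = 5.25012 mol, so theoretical mass = 5.25012 × 97.44 = 511.572 g.
At 65.73% yield, actual mass of ZnS = 511.572 × 0.6573 = 336.256 g.

336.26 g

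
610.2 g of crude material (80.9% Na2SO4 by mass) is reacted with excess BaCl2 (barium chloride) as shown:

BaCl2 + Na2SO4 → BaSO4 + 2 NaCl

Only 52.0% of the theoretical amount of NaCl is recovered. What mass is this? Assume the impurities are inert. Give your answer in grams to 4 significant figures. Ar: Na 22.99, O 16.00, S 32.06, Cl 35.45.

Pure Na2SO4 available = 610.2 g × 0.809 = 493.65 g.
M(Na2SO4) = 2(22.99) + 32.06 + 4(16.00) = 142.04 g/mol.
M(NaCl) = 22.99 + 35.45 = 58.44 g/mol.
n(Na2SO4) = 493.65 g / 142.04 g/mol = 3.4754 mol.
From the equation the Na2SO4:NaCl mole ratio is 1:2, so n(NaCl) = 3.4754 × 2/1 = 6.9509 mol.
Mass of NaCl = 6.9509 mol × 58.44 g/mol = 406.21 g.
Actual mass collected = 406.21 g × 0.520 = 211.23 g.

211.2 g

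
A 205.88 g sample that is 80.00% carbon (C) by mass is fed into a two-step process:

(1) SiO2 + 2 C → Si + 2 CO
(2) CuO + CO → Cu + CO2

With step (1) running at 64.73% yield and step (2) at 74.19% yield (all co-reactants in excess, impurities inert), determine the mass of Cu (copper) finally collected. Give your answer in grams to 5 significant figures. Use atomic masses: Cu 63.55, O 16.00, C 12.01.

418.53 g

Pure C = 205.88 × 0.8000 = 164.704 g.
M(C) = 12.01 g/mol.
M(Cu) = 63.55 g/mol.
n(C) = 164.704 / 12.01 = 13.7139 mol.
Step 1 (C:CO = 2:2): theoretical n(CO) = 13.7139 mol; at 64.73% yield, n(CO) = 8.87701 mol.
Step 2 (CO:Cu = 1:1): theoretical n(Cu) = 8.87701 mol, so theoretical mass = 8.87701 × 63.55 = 564.134 g.
At 74.19% yield, actual mass of Cu = 564.134 × 0.7419 = 418.531 g.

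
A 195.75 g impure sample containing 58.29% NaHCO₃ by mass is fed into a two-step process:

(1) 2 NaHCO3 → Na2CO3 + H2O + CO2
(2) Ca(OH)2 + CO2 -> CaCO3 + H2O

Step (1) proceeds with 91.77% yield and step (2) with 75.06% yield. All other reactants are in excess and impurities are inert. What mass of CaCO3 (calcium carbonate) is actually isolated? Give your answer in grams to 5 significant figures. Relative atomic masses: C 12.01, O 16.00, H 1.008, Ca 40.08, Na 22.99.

46.821 g

Pure NaHCO3 = 195.75 × 0.5829 = 114.103 g.
M(NaHCO3) = 22.99 + 1.008 + 12.01 + 3(16.00) = 84.008 g/mol.
M(CaCO3) = 40.08 + 12.01 + 3(16.00) = 100.09 g/mol.
n(NaHCO3) = 114.103 / 84.008 = 1.35824 mol.
Step 1 (NaHCO3:CO2 = 2:1): theoretical n(CO2) = 0.679118 mol; at 91.77% yield, n(CO2) = 0.623227 mol.
Step 2 (CO2:CaCO3 = 1:1): theoretical n(CaCO3) = 0.623227 mol, so theoretical mass = 0.623227 × 100.09 = 62.3787 g.
At 75.06% yield, actual mass of CaCO3 = 62.3787 × 0.7506 = 46.8215 g.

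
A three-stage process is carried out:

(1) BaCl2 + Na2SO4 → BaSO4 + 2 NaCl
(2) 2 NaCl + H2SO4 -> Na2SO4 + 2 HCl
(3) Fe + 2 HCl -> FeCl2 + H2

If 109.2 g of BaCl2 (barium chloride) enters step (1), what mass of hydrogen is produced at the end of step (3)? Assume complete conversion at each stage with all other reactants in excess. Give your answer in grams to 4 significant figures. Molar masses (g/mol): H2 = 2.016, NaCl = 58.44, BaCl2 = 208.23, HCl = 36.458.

1.057 g

n(BaCl2) = 109.2 / 208.23 = 0.52442 mol.
Reaction (1): BaCl2→NaCl ratio 1:2 ⇒ n(NaCl) = 1.0488 mol.
Reaction (2): NaCl→HCl ratio 2:2 ⇒ n(HCl) = 1.0488 mol.
Reaction (3): HCl→H2 ratio 2:1 ⇒ n(H2) = 0.52442 mol.
Mass of H2 = 0.52442 × 2.016 = 1.0572 g.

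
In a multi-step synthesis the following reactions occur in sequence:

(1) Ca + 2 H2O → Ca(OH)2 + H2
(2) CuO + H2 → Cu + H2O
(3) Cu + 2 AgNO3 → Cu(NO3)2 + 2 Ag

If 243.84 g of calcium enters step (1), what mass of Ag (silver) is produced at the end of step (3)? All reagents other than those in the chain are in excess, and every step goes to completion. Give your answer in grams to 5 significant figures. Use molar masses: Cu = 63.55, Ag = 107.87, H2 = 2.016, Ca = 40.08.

n(Ca) = 243.84 / 40.08 = 6.08383 mol.
Reaction (1): Ca→H2 ratio 1:1 ⇒ n(H2) = 6.08383 mol.
Reaction (2): H2→Cu ratio 1:1 ⇒ n(Cu) = 6.08383 mol.
Reaction (3): Cu→Ag ratio 1:2 ⇒ n(Ag) = 12.1677 mol.
Mass of Ag = 12.1677 × 107.87 = 1312.53 g.

1312.5 g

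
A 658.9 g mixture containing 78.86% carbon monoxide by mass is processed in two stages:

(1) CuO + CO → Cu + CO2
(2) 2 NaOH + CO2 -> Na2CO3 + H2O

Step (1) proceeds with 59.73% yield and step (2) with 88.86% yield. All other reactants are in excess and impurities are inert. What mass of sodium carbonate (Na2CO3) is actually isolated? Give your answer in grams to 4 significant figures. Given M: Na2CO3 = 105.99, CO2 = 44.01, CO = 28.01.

1044 g

Pure CO = 658.9 × 0.7886 = 519.61 g.
n(CO) = 519.61 / 28.01 = 18.551 mol.
Step 1 (CO:CO2 = 1:1): theoretical n(CO2) = 18.551 mol; at 59.73% yield, n(CO2) = 11.080 mol.
Step 2 (CO2:Na2CO3 = 1:1): theoretical n(Na2CO3) = 11.080 mol, so theoretical mass = 11.080 × 105.99 = 1174.4 g.
At 88.86% yield, actual mass of Na2CO3 = 1174.4 × 0.8886 = 1043.6 g.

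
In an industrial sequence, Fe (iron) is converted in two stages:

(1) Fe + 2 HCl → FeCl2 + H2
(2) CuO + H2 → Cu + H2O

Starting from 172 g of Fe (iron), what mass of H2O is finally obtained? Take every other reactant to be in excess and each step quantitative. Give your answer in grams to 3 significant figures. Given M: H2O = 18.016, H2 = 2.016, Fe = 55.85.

n(Fe) = 172.0 / 55.85 = 3.080 mol.
Step 1 gives a 1:1 ratio of Fe to H2, so n(H2) = 3.080 mol.
In step 2 the H2:H2O ratio is 1:1, so n(H2O) = 3.080 mol.
Mass of H2O = 3.080 × 18.016 = 55.48 g.

55.5 g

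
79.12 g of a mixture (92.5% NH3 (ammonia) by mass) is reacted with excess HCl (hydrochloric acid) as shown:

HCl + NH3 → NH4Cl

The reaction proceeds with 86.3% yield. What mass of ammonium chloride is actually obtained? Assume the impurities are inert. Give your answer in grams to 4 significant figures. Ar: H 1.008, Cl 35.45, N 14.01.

198.3 g

Pure NH3 available = 79.12 g × 0.925 = 73.186 g.
M(NH3) = 14.01 + 3(1.008) = 17.034 g/mol.
M(NH4Cl) = 14.01 + 4(1.008) + 35.45 = 53.492 g/mol.
n(NH3) = 73.186 g / 17.034 g/mol = 4.2965 mol.
From the equation the NH3:NH4Cl mole ratio is 1:1, so n(NH4Cl) = 4.2965 × 1/1 = 4.2965 mol.
Mass of NH4Cl = 4.2965 mol × 53.492 g/mol = 229.83 g.
Actual mass collected = 229.83 g × 0.863 = 198.34 g.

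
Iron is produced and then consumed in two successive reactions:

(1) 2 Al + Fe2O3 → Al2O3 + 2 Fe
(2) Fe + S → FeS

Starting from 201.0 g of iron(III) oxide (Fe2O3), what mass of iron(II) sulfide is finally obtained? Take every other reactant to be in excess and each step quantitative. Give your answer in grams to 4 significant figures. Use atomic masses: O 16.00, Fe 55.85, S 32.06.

221.3 g

M(Fe2O3) = 2(55.85) + 3(16.00) = 159.70 g/mol.
M(FeS) = 55.85 + 32.06 = 87.91 g/mol.
n(Fe2O3) = 201.00 / 159.70 = 1.2586 mol.
Step 1 gives a 1:2 ratio of Fe2O3 to Fe, so n(Fe) = 2.5172 mol.
In step 2 the Fe:FeS ratio is 1:1, so n(FeS) = 2.5172 mol.
Mass of FeS = 2.5172 × 87.91 = 221.29 g.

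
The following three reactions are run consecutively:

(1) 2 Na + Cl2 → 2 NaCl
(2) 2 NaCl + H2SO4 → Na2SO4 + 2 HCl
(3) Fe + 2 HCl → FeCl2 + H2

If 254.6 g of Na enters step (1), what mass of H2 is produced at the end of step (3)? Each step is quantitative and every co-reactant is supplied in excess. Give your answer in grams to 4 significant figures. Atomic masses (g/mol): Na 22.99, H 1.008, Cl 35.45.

M(Na) = 22.99 g/mol.
M(H2) = 2(1.008) = 2.016 g/mol.
n(Na) = 254.6 / 22.99 = 11.074 mol.
Reaction (1): Na→NaCl ratio 2:2 ⇒ n(NaCl) = 11.074 mol.
Reaction (2): NaCl→HCl ratio 2:2 ⇒ n(HCl) = 11.074 mol.
Reaction (3): HCl→H2 ratio 2:1 ⇒ n(H2) = 5.5372 mol.
Mass of H2 = 5.5372 × 2.016 = 11.163 g.

11.16 g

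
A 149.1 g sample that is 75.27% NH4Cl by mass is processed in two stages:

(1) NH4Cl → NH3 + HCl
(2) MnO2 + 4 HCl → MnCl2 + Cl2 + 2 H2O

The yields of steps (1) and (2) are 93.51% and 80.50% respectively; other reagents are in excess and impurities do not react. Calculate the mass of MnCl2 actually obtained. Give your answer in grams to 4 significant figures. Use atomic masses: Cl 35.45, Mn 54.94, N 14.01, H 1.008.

49.68 g

Pure NH4Cl = 149.1 × 0.7527 = 112.23 g.
M(NH4Cl) = 14.01 + 4(1.008) + 35.45 = 53.492 g/mol.
M(MnCl2) = 54.94 + 2(35.45) = 125.84 g/mol.
n(NH4Cl) = 112.23 / 53.492 = 2.0980 mol.
Step 1 (NH4Cl:HCl = 1:1): theoretical n(HCl) = 2.0980 mol; at 93.51% yield, n(HCl) = 1.9619 mol.
Step 2 (HCl:MnCl2 = 4:1): theoretical n(MnCl2) = 0.49047 mol, so theoretical mass = 0.49047 × 125.84 = 61.720 g.
At 80.50% yield, actual mass of MnCl2 = 61.720 × 0.8050 = 49.685 g.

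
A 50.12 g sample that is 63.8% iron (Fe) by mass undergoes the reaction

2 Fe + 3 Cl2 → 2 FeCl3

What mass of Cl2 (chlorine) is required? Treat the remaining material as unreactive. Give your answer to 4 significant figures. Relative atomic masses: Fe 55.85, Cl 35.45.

Mass of pure Fe = 50.12 g × 0.638 = 31.977 g.
M(Fe) = 55.85 g/mol.
M(Cl2) = 2(35.45) = 70.90 g/mol.
n(Fe) = 31.977 g / 55.85 g/mol = 0.57254 mol.
From the equation the Fe:Cl2 mole ratio is 2:3, so n(Cl2) = 0.57254 × 3/2 = 0.85882 mol.
Mass of Cl2 = 0.85882 mol × 70.90 g/mol = 60.890 g.

60.89 g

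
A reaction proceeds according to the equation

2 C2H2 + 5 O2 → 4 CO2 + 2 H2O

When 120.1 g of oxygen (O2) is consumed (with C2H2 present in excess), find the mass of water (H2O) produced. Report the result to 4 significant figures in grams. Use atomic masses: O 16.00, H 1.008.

M(O2) = 2(16.00) = 32.00 g/mol.
M(H2O) = 2(1.008) + 16.00 = 18.016 g/mol.
n(O2) = 120.10 g / 32.00 g/mol = 3.7531 mol.
From the equation the O2:H2O mole ratio is 5:2, so n(H2O) = 3.7531 × 2/5 = 1.5012 mol.
Mass of H2O = 1.5012 mol × 18.016 g/mol = 27.047 g.

27.05 g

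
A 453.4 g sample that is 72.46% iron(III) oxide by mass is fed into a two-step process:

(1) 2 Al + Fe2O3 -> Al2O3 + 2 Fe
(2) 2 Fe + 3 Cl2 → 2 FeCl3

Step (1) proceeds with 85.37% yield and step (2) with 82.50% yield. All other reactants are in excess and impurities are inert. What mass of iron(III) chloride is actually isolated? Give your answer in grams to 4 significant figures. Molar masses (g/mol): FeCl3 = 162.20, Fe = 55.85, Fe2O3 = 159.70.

470.0 g

Pure Fe2O3 = 453.4 × 0.7246 = 328.53 g.
n(Fe2O3) = 328.53 / 159.70 = 2.0572 mol.
Step 1 (Fe2O3:Fe = 1:2): theoretical n(Fe) = 4.1144 mol; at 85.37% yield, n(Fe) = 3.5125 mol.
Step 2 (Fe:FeCl3 = 2:2): theoretical n(FeCl3) = 3.5125 mol, so theoretical mass = 3.5125 × 162.20 = 569.72 g.
At 82.50% yield, actual mass of FeCl3 = 569.72 × 0.8250 = 470.02 g.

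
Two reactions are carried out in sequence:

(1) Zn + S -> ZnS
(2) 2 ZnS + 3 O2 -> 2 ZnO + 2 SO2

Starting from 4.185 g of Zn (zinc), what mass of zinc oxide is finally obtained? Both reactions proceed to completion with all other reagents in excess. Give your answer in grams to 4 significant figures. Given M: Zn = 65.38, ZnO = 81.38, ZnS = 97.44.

n(Zn) = 4.1850 / 65.38 = 0.064010 mol.
Step 1 gives a 1:1 ratio of Zn to ZnS, so n(ZnS) = 0.064010 mol.
In step 2 the ZnS:ZnO ratio is 2:2, so n(ZnO) = 0.064010 mol.
Mass of ZnO = 0.064010 × 81.38 = 5.2092 g.

5.209 g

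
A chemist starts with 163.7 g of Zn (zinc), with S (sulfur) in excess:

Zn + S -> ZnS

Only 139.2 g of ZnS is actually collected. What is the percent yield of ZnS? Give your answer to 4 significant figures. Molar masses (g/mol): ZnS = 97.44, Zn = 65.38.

n(Zn) = 163.70 g / 65.38 g/mol = 2.5038 mol.
From the equation the Zn:ZnS mole ratio is 1:1, so n(ZnS) = 2.5038 × 1/1 = 2.5038 mol.
Mass of ZnS = 2.5038 mol × 97.44 g/mol = 243.97 g.
This is the theoretical yield. Percent yield = 139.2 g / 243.97 g × 100% = 57.056%.

57.06 %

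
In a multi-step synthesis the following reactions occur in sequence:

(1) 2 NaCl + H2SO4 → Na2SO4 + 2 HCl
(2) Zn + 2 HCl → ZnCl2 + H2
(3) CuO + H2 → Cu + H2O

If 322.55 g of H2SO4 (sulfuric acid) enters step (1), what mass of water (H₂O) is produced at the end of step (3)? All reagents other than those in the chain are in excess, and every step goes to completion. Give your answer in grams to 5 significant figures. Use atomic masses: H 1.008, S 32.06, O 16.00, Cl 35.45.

59.251 g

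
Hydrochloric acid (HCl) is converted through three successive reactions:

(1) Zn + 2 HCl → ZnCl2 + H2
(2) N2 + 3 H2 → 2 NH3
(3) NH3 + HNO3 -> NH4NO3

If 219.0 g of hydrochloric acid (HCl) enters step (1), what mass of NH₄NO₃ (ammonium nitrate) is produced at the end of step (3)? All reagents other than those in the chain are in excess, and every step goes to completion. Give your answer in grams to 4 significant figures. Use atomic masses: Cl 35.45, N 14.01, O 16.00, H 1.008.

M(HCl) = 1.008 + 35.45 = 36.458 g/mol.
M(NH4NO3) = 2(14.01) + 4(1.008) + 3(16.00) = 80.052 g/mol.
n(HCl) = 219.0 / 36.458 = 6.0069 mol.
Reaction (1): HCl→H2 ratio 2:1 ⇒ n(H2) = 3.0035 mol.
Reaction (2): H2→NH3 ratio 3:2 ⇒ n(NH3) = 2.0023 mol.
Reaction (3): NH3→NH4NO3 ratio 1:1 ⇒ n(NH4NO3) = 2.0023 mol.
Mass of NH4NO3 = 2.0023 × 80.052 = 160.29 g.

160.3 g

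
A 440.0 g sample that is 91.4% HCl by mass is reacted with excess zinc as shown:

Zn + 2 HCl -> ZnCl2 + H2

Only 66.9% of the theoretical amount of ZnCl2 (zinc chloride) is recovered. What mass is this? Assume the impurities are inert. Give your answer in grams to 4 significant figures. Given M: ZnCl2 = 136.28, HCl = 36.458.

502.8 g

Pure HCl available = 440.0 g × 0.914 = 402.16 g.
n(HCl) = 402.16 g / 36.458 g/mol = 11.031 mol.
From the equation the HCl:ZnCl2 mole ratio is 2:1, so n(ZnCl2) = 11.031 × 1/2 = 5.5154 mol.
Mass of ZnCl2 = 5.5154 mol × 136.28 g/mol = 751.64 g.
Actual mass collected = 751.64 g × 0.669 = 502.85 g.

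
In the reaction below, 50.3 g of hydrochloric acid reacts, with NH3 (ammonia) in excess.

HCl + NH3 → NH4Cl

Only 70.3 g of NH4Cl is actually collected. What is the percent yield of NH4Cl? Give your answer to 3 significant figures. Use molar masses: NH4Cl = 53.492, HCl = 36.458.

95.3 %

n(HCl) = 50.30 g / 36.458 g/mol = 1.380 mol.
From the equation the HCl:NH4Cl mole ratio is 1:1, so n(NH4Cl) = 1.380 × 1/1 = 1.380 mol.
Mass of NH4Cl = 1.380 mol × 53.492 g/mol = 73.80 g.
This is the theoretical yield. Percent yield = 70.3 g / 73.80 g × 100% = 95.26%.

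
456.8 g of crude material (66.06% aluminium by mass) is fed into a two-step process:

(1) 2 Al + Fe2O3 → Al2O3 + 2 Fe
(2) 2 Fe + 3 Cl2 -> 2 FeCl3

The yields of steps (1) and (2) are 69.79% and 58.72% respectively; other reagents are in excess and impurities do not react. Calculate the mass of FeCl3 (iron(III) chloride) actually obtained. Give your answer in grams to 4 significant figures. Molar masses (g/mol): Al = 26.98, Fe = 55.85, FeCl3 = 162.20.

743.5 g

Pure Al = 456.8 × 0.6606 = 301.76 g.
n(Al) = 301.76 / 26.98 = 11.185 mol.
Step 1 (Al:Fe = 2:2): theoretical n(Fe) = 11.185 mol; at 69.79% yield, n(Fe) = 7.8058 mol.
Step 2 (Fe:FeCl3 = 2:2): theoretical n(FeCl3) = 7.8058 mol, so theoretical mass = 7.8058 × 162.20 = 1266.1 g.
At 58.72% yield, actual mass of FeCl3 = 1266.1 × 0.5872 = 743.45 g.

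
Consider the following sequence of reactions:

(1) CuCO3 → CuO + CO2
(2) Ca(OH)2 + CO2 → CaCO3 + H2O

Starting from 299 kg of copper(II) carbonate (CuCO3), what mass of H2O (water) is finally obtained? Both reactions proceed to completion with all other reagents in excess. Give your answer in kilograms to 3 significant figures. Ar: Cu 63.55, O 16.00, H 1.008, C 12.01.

M(CuCO3) = 63.55 + 12.01 + 3(16.00) = 123.56 g/mol.
M(H2O) = 2(1.008) + 16.00 = 18.016 g/mol.
299 kg = 299000 g.
n(CuCO3) = 299000 / 123.56 = 2420 mol.
Step 1 gives a 1:1 ratio of CuCO3 to CO2, so n(CO2) = 2420 mol.
In step 2 the CO2:H2O ratio is 1:1, so n(H2O) = 2420 mol.
Mass of H2O = 2420 × 18.016 = 43600 g = 43.6 kg.

43.6 kg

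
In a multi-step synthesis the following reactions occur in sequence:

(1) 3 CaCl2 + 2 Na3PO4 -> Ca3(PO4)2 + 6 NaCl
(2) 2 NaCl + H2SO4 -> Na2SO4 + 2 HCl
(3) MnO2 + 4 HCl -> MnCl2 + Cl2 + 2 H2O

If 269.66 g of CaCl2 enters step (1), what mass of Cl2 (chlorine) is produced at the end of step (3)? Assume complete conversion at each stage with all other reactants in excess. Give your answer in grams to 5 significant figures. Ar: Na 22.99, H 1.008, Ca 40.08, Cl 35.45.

86.137 g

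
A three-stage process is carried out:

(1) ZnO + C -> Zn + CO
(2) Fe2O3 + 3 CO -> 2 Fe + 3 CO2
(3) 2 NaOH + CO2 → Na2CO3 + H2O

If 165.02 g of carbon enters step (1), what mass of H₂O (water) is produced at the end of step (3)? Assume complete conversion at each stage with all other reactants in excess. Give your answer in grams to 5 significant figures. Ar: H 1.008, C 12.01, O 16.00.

M(C) = 12.01 g/mol.
M(H2O) = 2(1.008) + 16.00 = 18.016 g/mol.
n(C) = 165.02 / 12.01 = 13.7402 mol.
Reaction (1): C→CO ratio 1:1 ⇒ n(CO) = 13.7402 mol.
Reaction (2): CO→CO2 ratio 3:3 ⇒ n(CO2) = 13.7402 mol.
Reaction (3): CO2→H2O ratio 1:1 ⇒ n(H2O) = 13.7402 mol.
Mass of H2O = 13.7402 × 18.016 = 247.544 g.

247.54 g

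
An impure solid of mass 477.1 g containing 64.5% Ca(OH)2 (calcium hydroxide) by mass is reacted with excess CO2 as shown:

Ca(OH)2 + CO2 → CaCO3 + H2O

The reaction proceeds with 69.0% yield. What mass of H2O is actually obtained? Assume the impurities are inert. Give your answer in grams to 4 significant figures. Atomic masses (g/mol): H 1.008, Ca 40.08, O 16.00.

Pure Ca(OH)2 available = 477.1 g × 0.645 = 307.73 g.
M(Ca(OH)2) = 40.08 + 2(16.00) + 2(1.008) = 74.096 g/mol.
M(H2O) = 2(1.008) + 16.00 = 18.016 g/mol.
n(Ca(OH)2) = 307.73 g / 74.096 g/mol = 4.1531 mol.
From the equation the Ca(OH)2:H2O mole ratio is 1:1, so n(H2O) = 4.1531 × 1/1 = 4.1531 mol.
Mass of H2O = 4.1531 mol × 18.016 g/mol = 74.823 g.
Actual mass collected = 74.823 g × 0.690 = 51.628 g.

51.63 g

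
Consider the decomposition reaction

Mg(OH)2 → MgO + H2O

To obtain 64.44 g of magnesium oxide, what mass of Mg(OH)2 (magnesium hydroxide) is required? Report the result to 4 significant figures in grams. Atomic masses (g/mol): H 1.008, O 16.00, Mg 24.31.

93.24 g

M(MgO) = 24.31 + 16.00 = 40.31 g/mol.
M(Mg(OH)2) = 24.31 + 2(16.00) + 2(1.008) = 58.326 g/mol.
n(MgO) = 64.440 g / 40.31 g/mol = 1.5986 mol.
From the equation the MgO:Mg(OH)2 mole ratio is 1:1, so n(Mg(OH)2) = 1.5986 × 1/1 = 1.5986 mol.
Mass of Mg(OH)2 = 1.5986 mol × 58.326 g/mol = 93.241 g.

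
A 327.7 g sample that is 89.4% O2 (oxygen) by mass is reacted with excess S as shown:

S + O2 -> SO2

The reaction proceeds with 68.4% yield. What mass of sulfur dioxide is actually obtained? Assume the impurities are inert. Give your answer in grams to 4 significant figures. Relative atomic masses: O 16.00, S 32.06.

401.2 g

Pure O2 available = 327.7 g × 0.894 = 292.96 g.
M(O2) = 2(16.00) = 32.00 g/mol.
M(SO2) = 32.06 + 2(16.00) = 64.06 g/mol.
n(O2) = 292.96 g / 32.00 g/mol = 9.1551 mol.
From the equation the O2:SO2 mole ratio is 1:1, so n(SO2) = 9.1551 × 1/1 = 9.1551 mol.
Mass of SO2 = 9.1551 mol × 64.06 g/mol = 586.48 g.
Actual mass collected = 586.48 g × 0.684 = 401.15 g.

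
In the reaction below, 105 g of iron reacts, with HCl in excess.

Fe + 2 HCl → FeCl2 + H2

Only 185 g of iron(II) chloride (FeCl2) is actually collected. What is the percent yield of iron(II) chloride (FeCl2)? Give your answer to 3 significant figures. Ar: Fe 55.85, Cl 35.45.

M(Fe) = 55.85 g/mol.
M(FeCl2) = 55.85 + 2(35.45) = 126.75 g/mol.
n(Fe) = 105.0 g / 55.85 g/mol = 1.880 mol.
From the equation the Fe:FeCl2 mole ratio is 1:1, so n(FeCl2) = 1.880 × 1/1 = 1.880 mol.
Mass of FeCl2 = 1.880 mol × 126.75 g/mol = 238.3 g.
This is the theoretical yield. Percent yield = 185 g / 238.3 g × 100% = 77.64%.

77.6 %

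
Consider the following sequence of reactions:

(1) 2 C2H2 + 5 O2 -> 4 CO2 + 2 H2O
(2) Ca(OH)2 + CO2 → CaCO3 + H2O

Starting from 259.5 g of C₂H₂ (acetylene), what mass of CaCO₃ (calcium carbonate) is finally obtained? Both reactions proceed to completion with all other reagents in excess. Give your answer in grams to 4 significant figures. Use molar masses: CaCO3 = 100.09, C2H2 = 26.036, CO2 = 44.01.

1995 g

n(C2H2) = 259.50 / 26.036 = 9.9670 mol.
Step 1 gives a 2:4 ratio of C2H2 to CO2, so n(CO2) = 19.934 mol.
In step 2 the CO2:CaCO3 ratio is 1:1, so n(CaCO3) = 19.934 mol.
Mass of CaCO3 = 19.934 × 100.09 = 1995.2 g.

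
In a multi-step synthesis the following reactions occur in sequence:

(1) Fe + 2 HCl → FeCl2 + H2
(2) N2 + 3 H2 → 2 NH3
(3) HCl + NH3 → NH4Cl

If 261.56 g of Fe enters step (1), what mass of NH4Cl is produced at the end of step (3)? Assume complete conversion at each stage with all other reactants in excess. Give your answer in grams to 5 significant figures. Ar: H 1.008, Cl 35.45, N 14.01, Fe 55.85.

167.01 g

M(Fe) = 55.85 g/mol.
M(NH4Cl) = 14.01 + 4(1.008) + 35.45 = 53.492 g/mol.
n(Fe) = 261.56 / 55.85 = 4.68326 mol.
Reaction (1): Fe→H2 ratio 1:1 ⇒ n(H2) = 4.68326 mol.
Reaction (2): H2→NH3 ratio 3:2 ⇒ n(NH3) = 3.12217 mol.
Reaction (3): NH3→NH4Cl ratio 1:1 ⇒ n(NH4Cl) = 3.12217 mol.
Mass of NH4Cl = 3.12217 × 53.492 = 167.011 g.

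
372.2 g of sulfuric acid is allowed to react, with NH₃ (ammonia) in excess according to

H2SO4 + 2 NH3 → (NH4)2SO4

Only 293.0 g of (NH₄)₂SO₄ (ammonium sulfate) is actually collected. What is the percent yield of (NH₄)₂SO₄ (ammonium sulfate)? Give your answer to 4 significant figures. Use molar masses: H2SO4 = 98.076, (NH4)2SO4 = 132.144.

58.43 %

n(H2SO4) = 372.20 g / 98.076 g/mol = 3.7950 mol.
From the equation the H2SO4:(NH4)2SO4 mole ratio is 1:1, so n((NH4)2SO4) = 3.7950 × 1/1 = 3.7950 mol.
Mass of (NH4)2SO4 = 3.7950 mol × 132.144 g/mol = 501.49 g.
This is the theoretical yield. Percent yield = 293.0 g / 501.49 g × 100% = 58.426%.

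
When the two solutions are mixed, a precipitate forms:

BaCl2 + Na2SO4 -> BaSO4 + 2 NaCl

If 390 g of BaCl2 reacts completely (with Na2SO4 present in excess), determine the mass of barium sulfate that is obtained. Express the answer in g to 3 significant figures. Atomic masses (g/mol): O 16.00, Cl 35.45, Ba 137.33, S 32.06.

437 g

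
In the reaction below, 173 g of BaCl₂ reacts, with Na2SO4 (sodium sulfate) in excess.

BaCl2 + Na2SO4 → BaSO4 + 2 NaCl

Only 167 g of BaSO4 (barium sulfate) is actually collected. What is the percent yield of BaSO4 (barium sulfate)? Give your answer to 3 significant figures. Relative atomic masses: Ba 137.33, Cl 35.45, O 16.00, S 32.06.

M(BaCl2) = 137.33 + 2(35.45) = 208.23 g/mol.
M(BaSO4) = 137.33 + 32.06 + 4(16.00) = 233.39 g/mol.
n(BaCl2) = 173.0 g / 208.23 g/mol = 0.8308 mol.
From the equation the BaCl2:BaSO4 mole ratio is 1:1, so n(BaSO4) = 0.8308 × 1/1 = 0.8308 mol.
Mass of BaSO4 = 0.8308 mol × 233.39 g/mol = 193.9 g.
This is the theoretical yield. Percent yield = 167 g / 193.9 g × 100% = 86.13%.

86.1 %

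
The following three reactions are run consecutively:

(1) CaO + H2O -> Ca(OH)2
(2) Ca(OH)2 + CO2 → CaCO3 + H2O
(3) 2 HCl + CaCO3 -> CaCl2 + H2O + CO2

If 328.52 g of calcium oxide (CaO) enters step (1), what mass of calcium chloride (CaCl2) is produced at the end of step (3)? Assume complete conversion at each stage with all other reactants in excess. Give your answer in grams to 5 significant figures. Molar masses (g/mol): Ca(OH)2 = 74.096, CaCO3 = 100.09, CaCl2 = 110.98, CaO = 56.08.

650.13 g

n(CaO) = 328.52 / 56.08 = 5.85806 mol.
Reaction (1): CaO→Ca(OH)2 ratio 1:1 ⇒ n(Ca(OH)2) = 5.85806 mol.
Reaction (2): Ca(OH)2→CaCO3 ratio 1:1 ⇒ n(CaCO3) = 5.85806 mol.
Reaction (3): CaCO3→CaCl2 ratio 1:1 ⇒ n(CaCl2) = 5.85806 mol.
Mass of CaCl2 = 5.85806 × 110.98 = 650.127 g.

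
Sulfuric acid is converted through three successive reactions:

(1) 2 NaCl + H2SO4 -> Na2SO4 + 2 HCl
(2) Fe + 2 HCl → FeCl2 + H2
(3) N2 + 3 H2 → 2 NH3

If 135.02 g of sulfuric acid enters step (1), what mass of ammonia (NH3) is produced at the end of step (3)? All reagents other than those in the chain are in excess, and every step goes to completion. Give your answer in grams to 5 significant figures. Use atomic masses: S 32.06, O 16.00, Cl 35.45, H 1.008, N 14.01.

M(H2SO4) = 2(1.008) + 32.06 + 4(16.00) = 98.076 g/mol.
M(NH3) = 14.01 + 3(1.008) = 17.034 g/mol.
n(H2SO4) = 135.02 / 98.076 = 1.37669 mol.
Reaction (1): H2SO4→HCl ratio 1:2 ⇒ n(HCl) = 2.75337 mol.
Reaction (2): HCl→H2 ratio 2:1 ⇒ n(H2) = 1.37669 mol.
Reaction (3): H2→NH3 ratio 3:2 ⇒ n(NH3) = 0.917792 mol.
Mass of NH3 = 0.917792 × 17.034 = 15.6337 g.

15.634 g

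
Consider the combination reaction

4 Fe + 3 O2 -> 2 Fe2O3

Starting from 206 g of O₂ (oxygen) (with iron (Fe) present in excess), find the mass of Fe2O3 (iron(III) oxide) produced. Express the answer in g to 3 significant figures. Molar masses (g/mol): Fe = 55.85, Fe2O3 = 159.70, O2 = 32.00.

n(O2) = 206.0 g / 32.00 g/mol = 6.438 mol.
From the equation the O2:Fe2O3 mole ratio is 3:2, so n(Fe2O3) = 6.438 × 2/3 = 4.292 mol.
Mass of Fe2O3 = 4.292 mol × 159.70 g/mol = 685.4 g.

685 g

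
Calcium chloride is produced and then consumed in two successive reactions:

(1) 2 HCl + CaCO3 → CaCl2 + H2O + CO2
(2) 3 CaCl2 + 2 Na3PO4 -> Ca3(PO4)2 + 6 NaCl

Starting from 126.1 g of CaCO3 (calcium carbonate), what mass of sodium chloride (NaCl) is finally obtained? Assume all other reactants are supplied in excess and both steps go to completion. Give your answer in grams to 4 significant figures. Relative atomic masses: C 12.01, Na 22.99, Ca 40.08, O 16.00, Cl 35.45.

M(CaCO3) = 40.08 + 12.01 + 3(16.00) = 100.09 g/mol.
M(NaCl) = 22.99 + 35.45 = 58.44 g/mol.
n(CaCO3) = 126.10 / 100.09 = 1.2599 mol.
Step 1 gives a 1:1 ratio of CaCO3 to CaCl2, so n(CaCl2) = 1.2599 mol.
In step 2 the CaCl2:NaCl ratio is 3:6, so n(NaCl) = 2.5197 mol.
Mass of NaCl = 2.5197 × 58.44 = 147.25 g.

147.3 g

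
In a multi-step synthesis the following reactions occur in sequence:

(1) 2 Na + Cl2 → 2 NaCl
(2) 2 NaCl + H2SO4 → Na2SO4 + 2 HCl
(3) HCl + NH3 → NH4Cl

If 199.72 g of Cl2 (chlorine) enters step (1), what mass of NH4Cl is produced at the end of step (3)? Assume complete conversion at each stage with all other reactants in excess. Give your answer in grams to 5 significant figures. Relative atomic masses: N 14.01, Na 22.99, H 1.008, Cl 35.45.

301.37 g

M(Cl2) = 2(35.45) = 70.90 g/mol.
M(NH4Cl) = 14.01 + 4(1.008) + 35.45 = 53.492 g/mol.
n(Cl2) = 199.72 / 70.90 = 2.81693 mol.
Reaction (1): Cl2→NaCl ratio 1:2 ⇒ n(NaCl) = 5.63385 mol.
Reaction (2): NaCl→HCl ratio 2:2 ⇒ n(HCl) = 5.63385 mol.
Reaction (3): HCl→NH4Cl ratio 1:1 ⇒ n(NH4Cl) = 5.63385 mol.
Mass of NH4Cl = 5.63385 × 53.492 = 301.366 g.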